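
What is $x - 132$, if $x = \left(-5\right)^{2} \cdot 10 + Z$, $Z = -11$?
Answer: $107$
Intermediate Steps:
$x = 239$ ($x = \left(-5\right)^{2} \cdot 10 - 11 = 25 \cdot 10 - 11 = 250 - 11 = 239$)
$x - 132 = 239 - 132 = 107$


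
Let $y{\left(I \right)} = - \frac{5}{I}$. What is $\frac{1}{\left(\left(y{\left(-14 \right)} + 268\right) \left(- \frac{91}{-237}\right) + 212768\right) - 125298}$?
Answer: $\frac{474}{41509621} \approx 1.1419 \cdot 10^{-5}$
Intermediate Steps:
$\frac{1}{\left(\left(y{\left(-14 \right)} + 268\right) \left(- \frac{91}{-237}\right) + 212768\right) - 125298} = \frac{1}{\left(\left(- \frac{5}{-14} + 268\right) \left(- \frac{91}{-237}\right) + 212768\right) - 125298} = \frac{1}{\left(\left(\left(-5\right) \left(- \frac{1}{14}\right) + 268\right) \left(\left(-91\right) \left(- \frac{1}{237}\right)\right) + 212768\right) - 125298} = \frac{1}{\left(\left(\frac{5}{14} + 268\right) \frac{91}{237} + 212768\right) - 125298} = \frac{1}{\left(\frac{3757}{14} \cdot \frac{91}{237} + 212768\right) - 125298} = \frac{1}{\left(\frac{48841}{474} + 212768\right) - 125298} = \frac{1}{\frac{100900873}{474} - 125298} = \frac{1}{\frac{41509621}{474}} = \frac{474}{41509621}$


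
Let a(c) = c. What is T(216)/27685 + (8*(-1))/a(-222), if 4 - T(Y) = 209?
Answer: 17597/614607 ≈ 0.028631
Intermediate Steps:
T(Y) = -205 (T(Y) = 4 - 1*209 = 4 - 209 = -205)
T(216)/27685 + (8*(-1))/a(-222) = -205/27685 + (8*(-1))/(-222) = -205*1/27685 - 8*(-1/222) = -41/5537 + 4/111 = 17597/614607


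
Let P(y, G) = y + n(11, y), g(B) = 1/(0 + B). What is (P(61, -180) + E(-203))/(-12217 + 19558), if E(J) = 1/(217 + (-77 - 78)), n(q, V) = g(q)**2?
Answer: 457805/55072182 ≈ 0.0083128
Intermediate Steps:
g(B) = 1/B
n(q, V) = q**(-2) (n(q, V) = (1/q)**2 = q**(-2))
P(y, G) = 1/121 + y (P(y, G) = y + 11**(-2) = y + 1/121 = 1/121 + y)
E(J) = 1/62 (E(J) = 1/(217 - 155) = 1/62)
(P(61, -180) + E(-203))/(-12217 + 19558) = ((1/121 + 61) + 1/62)/(-12217 + 19558) = (7382/121 + 1/62)/7341 = (457805/7502)*(1/7341) = 457805/55072182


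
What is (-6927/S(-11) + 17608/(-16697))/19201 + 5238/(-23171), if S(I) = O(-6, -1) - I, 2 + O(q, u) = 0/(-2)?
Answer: -847491200135/3183686432823 ≈ -0.26620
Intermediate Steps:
O(q, u) = -2 (O(q, u) = -2 + 0/(-2) = -2 + 0*(-½) = -2 + 0 = -2)
S(I) = -2 - I
(-6927/S(-11) + 17608/(-16697))/19201 + 5238/(-23171) = (-6927/(-2 - 1*(-11)) + 17608/(-16697))/19201 + 5238/(-23171) = (-6927/(-2 + 11) + 17608*(-1/16697))*(1/19201) + 5238*(-1/23171) = (-6927/9 - 17608/16697)*(1/19201) - 5238/23171 = (-6927*⅑ - 17608/16697)*(1/19201) - 5238/23171 = (-2309/3 - 17608/16697)*(1/19201) - 5238/23171 = -38606197/50091*1/19201 - 5238/23171 = -5515171/137399613 - 5238/23171 = -847491200135/3183686432823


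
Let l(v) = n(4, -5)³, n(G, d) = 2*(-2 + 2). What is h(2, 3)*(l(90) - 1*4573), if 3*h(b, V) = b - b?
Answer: 0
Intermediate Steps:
h(b, V) = 0 (h(b, V) = (b - b)/3 = (⅓)*0 = 0)
n(G, d) = 0 (n(G, d) = 2*0 = 0)
l(v) = 0 (l(v) = 0³ = 0)
h(2, 3)*(l(90) - 1*4573) = 0*(0 - 1*4573) = 0*(0 - 4573) = 0*(-4573) = 0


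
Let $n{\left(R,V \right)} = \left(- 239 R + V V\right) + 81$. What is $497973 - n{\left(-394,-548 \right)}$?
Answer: $103422$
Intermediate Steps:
$n{\left(R,V \right)} = 81 + V^{2} - 239 R$ ($n{\left(R,V \right)} = \left(- 239 R + V^{2}\right) + 81 = \left(V^{2} - 239 R\right) + 81 = 81 + V^{2} - 239 R$)
$497973 - n{\left(-394,-548 \right)} = 497973 - \left(81 + \left(-548\right)^{2} - -94166\right) = 497973 - \left(81 + 300304 + 94166\right) = 497973 - 394551 = 103422$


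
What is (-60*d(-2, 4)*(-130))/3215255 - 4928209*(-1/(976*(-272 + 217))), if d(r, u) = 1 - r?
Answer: -288076227569/3138088880 ≈ -91.800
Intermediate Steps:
(-60*d(-2, 4)*(-130))/3215255 - 4928209*(-1/(976*(-272 + 217))) = (-60*(1 - 1*(-2))*(-130))/3215255 - 4928209*(-1/(976*(-272 + 217))) = (-60*(1 + 2)*(-130))*(1/3215255) - 4928209/((-55*(-976))) = (-60*3*(-130))*(1/3215255) - 4928209/53680 = -180*(-130)*(1/3215255) - 4928209*1/53680 = 23400*(1/3215255) - 448019/4880 = 4680/643051 - 448019/4880 = -288076227569/3138088880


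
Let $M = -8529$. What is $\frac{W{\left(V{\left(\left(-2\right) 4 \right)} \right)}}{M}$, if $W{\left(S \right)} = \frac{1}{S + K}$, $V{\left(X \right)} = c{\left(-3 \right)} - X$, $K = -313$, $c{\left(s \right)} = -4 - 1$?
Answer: $\frac{1}{2643990} \approx 3.7822 \cdot 10^{-7}$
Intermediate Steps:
$c{\left(s \right)} = -5$ ($c{\left(s \right)} = -4 - 1 = -5$)
$V{\left(X \right)} = -5 - X$
$W{\left(S \right)} = \frac{1}{-313 + S}$ ($W{\left(S \right)} = \frac{1}{S - 313} = \frac{1}{-313 + S}$)
$\frac{W{\left(V{\left(\left(-2\right) 4 \right)} \right)}}{M} = \frac{1}{\left(-313 - \left(5 - 8\right)\right) \left(-8529\right)} = \frac{1}{-313 - -3} \left(- \frac{1}{8529}\right) = \frac{1}{-313 + \left(-5 + 8\right)} \left(- \frac{1}{8529}\right) = \frac{1}{-313 + 3} \left(- \frac{1}{8529}\right) = \frac{1}{-310} \left(- \frac{1}{8529}\right) = \left(- \frac{1}{310}\right) \left(- \frac{1}{8529}\right) = \frac{1}{2643990}$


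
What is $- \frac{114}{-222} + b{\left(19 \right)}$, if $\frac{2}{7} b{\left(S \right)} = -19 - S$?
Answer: $- \frac{4902}{37} \approx -132.49$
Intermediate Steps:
$b{\left(S \right)} = - \frac{133}{2} - \frac{7 S}{2}$ ($b{\left(S \right)} = \frac{7 \left(-19 - S\right)}{2} = - \frac{133}{2} - \frac{7 S}{2}$)
$- \frac{114}{-222} + b{\left(19 \right)} = - \frac{114}{-222} - 133 = \left(-114\right) \left(- \frac{1}{222}\right) - 133 = \frac{19}{37} - 133 = - \frac{4902}{37}$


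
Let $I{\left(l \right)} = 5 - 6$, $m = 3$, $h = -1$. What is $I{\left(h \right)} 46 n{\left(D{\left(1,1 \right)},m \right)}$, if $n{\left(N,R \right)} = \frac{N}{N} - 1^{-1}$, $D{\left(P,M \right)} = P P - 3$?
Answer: $0$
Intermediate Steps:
$D{\left(P,M \right)} = -3 + P^{2}$ ($D{\left(P,M \right)} = P^{2} - 3 = -3 + P^{2}$)
$n{\left(N,R \right)} = 0$ ($n{\left(N,R \right)} = 1 - 1 = 0$)
$I{\left(l \right)} = -1$ ($I{\left(l \right)} = 5 - 6 = -1$)
$I{\left(h \right)} 46 n{\left(D{\left(1,1 \right)},m \right)} = \left(-1\right) 46 \cdot 0 = \left(-46\right) 0 = 0$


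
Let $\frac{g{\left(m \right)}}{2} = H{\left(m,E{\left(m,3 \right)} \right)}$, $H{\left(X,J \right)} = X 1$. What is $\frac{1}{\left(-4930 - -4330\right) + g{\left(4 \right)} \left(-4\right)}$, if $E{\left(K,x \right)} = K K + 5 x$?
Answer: $- \frac{1}{632} \approx -0.0015823$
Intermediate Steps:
$E{\left(K,x \right)} = K^{2} + 5 x$
$H{\left(X,J \right)} = X$
$g{\left(m \right)} = 2 m$
$\frac{1}{\left(-4930 - -4330\right) + g{\left(4 \right)} \left(-4\right)} = \frac{1}{\left(-4930 - -4330\right) + 2 \cdot 4 \left(-4\right)} = \frac{1}{\left(-4930 + 4330\right) + 8 \left(-4\right)} = \frac{1}{-600 - 32} = \frac{1}{-632} = - \frac{1}{632}$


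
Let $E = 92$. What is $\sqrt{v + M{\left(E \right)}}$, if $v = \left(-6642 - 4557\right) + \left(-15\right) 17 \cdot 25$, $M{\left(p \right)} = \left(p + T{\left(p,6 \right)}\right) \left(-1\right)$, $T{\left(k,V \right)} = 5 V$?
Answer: $4 i \sqrt{1106} \approx 133.03 i$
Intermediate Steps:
$M{\left(p \right)} = -30 - p$ ($M{\left(p \right)} = \left(p + 5 \cdot 6\right) \left(-1\right) = \left(p + 30\right) \left(-1\right) = \left(30 + p\right) \left(-1\right) = -30 - p$)
$v = -17574$ ($v = -11199 - 6375 = -17574$)
$\sqrt{v + M{\left(E \right)}} = \sqrt{-17574 - 122} = \sqrt{-17696} = 4 i \sqrt{1106}$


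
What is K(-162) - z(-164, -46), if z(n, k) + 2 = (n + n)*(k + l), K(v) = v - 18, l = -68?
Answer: -37570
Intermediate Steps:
K(v) = -18 + v
z(n, k) = -2 + 2*n*(-68 + k) (z(n, k) = -2 + (n + n)*(k - 68) = -2 + (2*n)*(-68 + k) = -2 + 2*n*(-68 + k))
K(-162) - z(-164, -46) = (-18 - 162) - (-2 - 136*(-164) + 2*(-46)*(-164)) = -180 - (-2 + 22304 + 15088) = -180 - 1*37390 = -180 - 37390 = -37570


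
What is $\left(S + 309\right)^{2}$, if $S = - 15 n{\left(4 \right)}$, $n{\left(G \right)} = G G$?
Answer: $4761$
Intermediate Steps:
$n{\left(G \right)} = G^{2}$
$S = -240$ ($S = - 15 \cdot 4^{2} = \left(-15\right) 16 = -240$)
$\left(S + 309\right)^{2} = \left(-240 + 309\right)^{2} = 69^{2} = 4761$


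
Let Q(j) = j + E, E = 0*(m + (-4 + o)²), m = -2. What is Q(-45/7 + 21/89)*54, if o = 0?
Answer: -208332/623 ≈ -334.40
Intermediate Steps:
E = 0 (E = 0*(-2 + (-4 + 0)²) = 0*(-2 + (-4)²) = 0*(-2 + 16) = 0*14 = 0)
Q(j) = j (Q(j) = j + 0 = j)
Q(-45/7 + 21/89)*54 = (-45/7 + 21/89)*54 = -3858/623*54 = -208332/623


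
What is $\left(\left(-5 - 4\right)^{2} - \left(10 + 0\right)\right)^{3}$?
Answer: $357911$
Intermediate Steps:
$\left(\left(-5 - 4\right)^{2} - \left(10 + 0\right)\right)^{3} = \left(\left(-9\right)^{2} - 10\right)^{3} = \left(81 - 10\right)^{3} = 71^{3} = 357911$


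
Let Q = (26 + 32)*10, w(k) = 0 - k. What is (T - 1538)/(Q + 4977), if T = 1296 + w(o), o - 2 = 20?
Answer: -264/5557 ≈ -0.047508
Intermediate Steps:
o = 22 (o = 2 + 20 = 22)
w(k) = -k
Q = 580 (Q = 58*10 = 580)
T = 1274 (T = 1296 - 1*22 = 1296 - 22 = 1274)
(T - 1538)/(Q + 4977) = (1274 - 1538)/(580 + 4977) = -264/5557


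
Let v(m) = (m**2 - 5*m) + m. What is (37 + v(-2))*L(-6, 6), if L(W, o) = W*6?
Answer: -1764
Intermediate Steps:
L(W, o) = 6*W
v(m) = m**2 - 4*m
(37 + v(-2))*L(-6, 6) = (37 - 2*(-4 - 2))*(6*(-6)) = (37 - 2*(-6))*(-36) = (37 + 12)*(-36) = 49*(-36) = -1764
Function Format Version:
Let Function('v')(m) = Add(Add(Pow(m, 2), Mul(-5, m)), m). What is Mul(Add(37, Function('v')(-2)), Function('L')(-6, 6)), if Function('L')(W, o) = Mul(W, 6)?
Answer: -1764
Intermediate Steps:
Function('L')(W, o) = Mul(6, W)
Function('v')(m) = Add(Pow(m, 2), Mul(-4, m))
Mul(Add(37, Function('v')(-2)), Function('L')(-6, 6)) = Mul(Add(37, Mul(-2, Add(-4, -2))), Mul(6, -6)) = Mul(Add(37, Mul(-2, -6)), -36) = Mul(Add(37, 12), -36) = Mul(49, -36) = -1764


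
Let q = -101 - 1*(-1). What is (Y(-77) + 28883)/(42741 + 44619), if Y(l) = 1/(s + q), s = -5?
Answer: 1516357/4586400 ≈ 0.33062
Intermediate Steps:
q = -100 (q = -101 + 1 = -100)
Y(l) = -1/105 (Y(l) = 1/(-5 - 100) = 1/(-105) = -1/105)
(Y(-77) + 28883)/(42741 + 44619) = (-1/105 + 28883)/(42741 + 44619) = (3032714/105)/87360 = (3032714/105)*(1/87360) = 1516357/4586400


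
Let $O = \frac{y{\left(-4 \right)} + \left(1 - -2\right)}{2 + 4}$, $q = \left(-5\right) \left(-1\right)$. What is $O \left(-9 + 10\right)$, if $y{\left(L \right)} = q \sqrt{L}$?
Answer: $\frac{1}{2} + \frac{5 i}{3} \approx 0.5 + 1.6667 i$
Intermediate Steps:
$q = 5$
$y{\left(L \right)} = 5 \sqrt{L}$
$O = \frac{1}{2} + \frac{5 i}{3}$ ($O = \frac{5 \sqrt{-4} + \left(1 - -2\right)}{2 + 4} = \frac{5 \cdot 2 i + \left(1 + 2\right)}{6} = \left(10 i + 3\right) \frac{1}{6} = \left(3 + 10 i\right) \frac{1}{6} = \frac{1}{2} + \frac{5 i}{3} \approx 0.5 + 1.6667 i$)
$O \left(-9 + 10\right) = \left(\frac{1}{2} + \frac{5 i}{3}\right) \left(-9 + 10\right) = \left(\frac{1}{2} + \frac{5 i}{3}\right) 1 = \frac{1}{2} + \frac{5 i}{3}$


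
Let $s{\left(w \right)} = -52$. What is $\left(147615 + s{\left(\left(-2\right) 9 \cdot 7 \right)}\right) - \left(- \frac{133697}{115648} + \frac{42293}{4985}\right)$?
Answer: $\frac{85066624011321}{576505280} \approx 1.4756 \cdot 10^{5}$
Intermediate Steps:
$\left(147615 + s{\left(\left(-2\right) 9 \cdot 7 \right)}\right) - \left(- \frac{133697}{115648} + \frac{42293}{4985}\right) = \left(147615 - 52\right) - \left(- \frac{133697}{115648} + \frac{42293}{4985}\right) = 147563 - \left(\frac{42293}{4985} + \frac{133697}{-115648}\right) = 147563 - \frac{4224621319}{576505280} = \frac{85066624011321}{576505280}$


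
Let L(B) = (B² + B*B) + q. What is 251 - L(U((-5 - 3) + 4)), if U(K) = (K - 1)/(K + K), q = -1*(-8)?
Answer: 7751/32 ≈ 242.22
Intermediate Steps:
q = 8
U(K) = (-1 + K)/(2*K) (U(K) = (-1 + K)/((2*K)) = (-1 + K)*(1/(2*K)) = (-1 + K)/(2*K))
L(B) = 8 + 2*B² (L(B) = (B² + B*B) + 8 = (B² + B²) + 8 = 2*B² + 8 = 8 + 2*B²)
251 - L(U((-5 - 3) + 4)) = 251 - (8 + 2*((-1 + ((-5 - 3) + 4))/(2*((-5 - 3) + 4)))²) = 251 - (8 + 2*((-1 + (-8 + 4))/(2*(-8 + 4)))²) = 251 - (8 + 2*((½)*(-1 - 4)/(-4))²) = 251 - (8 + 2*((½)*(-¼)*(-5))²) = 251 - (8 + 2*(5/8)²) = 251 - (8 + 2*(25/64)) = 251 - (8 + 25/32) = 251 - 1*281/32 = 251 - 281/32 = 7751/32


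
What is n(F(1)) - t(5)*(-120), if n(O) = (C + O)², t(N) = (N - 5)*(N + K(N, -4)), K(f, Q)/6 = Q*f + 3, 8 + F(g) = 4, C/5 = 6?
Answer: 676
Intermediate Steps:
C = 30 (C = 5*6 = 30)
F(g) = -4 (F(g) = -8 + 4 = -4)
K(f, Q) = 18 + 6*Q*f (K(f, Q) = 6*(Q*f + 3) = 6*(3 + Q*f) = 18 + 6*Q*f)
t(N) = (-5 + N)*(18 - 23*N) (t(N) = (N - 5)*(N + (18 + 6*(-4)*N)) = (-5 + N)*(N + (18 - 24*N)) = (-5 + N)*(18 - 23*N))
n(O) = (30 + O)²
n(F(1)) - t(5)*(-120) = (30 - 4)² - (-90 - 23*5² + 133*5)*(-120) = 26² - (-90 - 23*25 + 665)*(-120) = 676 - (-90 - 575 + 665)*(-120) = 676 - 0*(-120) = 676 - 1*0 = 676 + 0 = 676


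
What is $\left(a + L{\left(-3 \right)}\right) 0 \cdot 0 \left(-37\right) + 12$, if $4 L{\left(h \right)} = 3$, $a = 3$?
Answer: $12$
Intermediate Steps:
$L{\left(h \right)} = \frac{3}{4}$ ($L{\left(h \right)} = \frac{1}{4} \cdot 3 = \frac{3}{4}$)
$\left(a + L{\left(-3 \right)}\right) 0 \cdot 0 \left(-37\right) + 12 = \left(3 + \frac{3}{4}\right) 0 \cdot 0 \left(-37\right) + 12 = \frac{15}{4} \cdot 0 \left(-37\right) + 12 = 0 \left(-37\right) + 12 = 0 + 12 = 12$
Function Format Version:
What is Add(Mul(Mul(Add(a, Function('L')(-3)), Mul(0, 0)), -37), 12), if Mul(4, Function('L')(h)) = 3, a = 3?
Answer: 12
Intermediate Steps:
Function('L')(h) = Rational(3, 4) (Function('L')(h) = Mul(Rational(1, 4), 3) = Rational(3, 4))
Add(Mul(Mul(Add(a, Function('L')(-3)), Mul(0, 0)), -37), 12) = Add(Mul(Mul(Add(3, Rational(3, 4)), Mul(0, 0)), -37), 12) = Add(Mul(Mul(Rational(15, 4), 0), -37), 12) = Add(Mul(0, -37), 12) = Add(0, 12) = 12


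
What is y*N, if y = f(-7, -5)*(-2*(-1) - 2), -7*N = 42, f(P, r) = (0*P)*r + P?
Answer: 0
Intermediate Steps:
f(P, r) = P (f(P, r) = 0*r + P = 0 + P = P)
N = -6 (N = -⅐*42 = -6)
y = 0 (y = -7*(-2*(-1) - 2) = -7*(2 - 2) = -7*0 = 0)
y*N = 0*(-6) = 0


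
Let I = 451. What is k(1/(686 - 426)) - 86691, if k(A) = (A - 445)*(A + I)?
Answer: -19427292039/67600 ≈ -2.8739e+5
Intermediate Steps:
k(A) = (-445 + A)*(451 + A) (k(A) = (A - 445)*(A + 451) = (-445 + A)*(451 + A))
k(1/(686 - 426)) - 86691 = (-200695 + (1/(686 - 426))**2 + 6/(686 - 426)) - 86691 = (-200695 + (1/260)**2 + 6/260) - 86691 = (-200695 + (1/260)**2 + 6*(1/260)) - 86691 = (-200695 + 1/67600 + 3/130) - 86691 = -13566980439/67600 - 86691 = -19427292039/67600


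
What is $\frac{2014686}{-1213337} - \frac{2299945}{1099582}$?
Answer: $- \frac{5005920827717}{1334163525134} \approx -3.7521$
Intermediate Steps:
$\frac{2014686}{-1213337} - \frac{2299945}{1099582} = 2014686 \left(- \frac{1}{1213337}\right) - \frac{2299945}{1099582} = - \frac{2014686}{1213337} - \frac{2299945}{1099582} = - \frac{5005920827717}{1334163525134}$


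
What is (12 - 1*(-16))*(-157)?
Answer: -4396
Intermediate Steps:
(12 - 1*(-16))*(-157) = (12 + 16)*(-157) = 28*(-157) = -4396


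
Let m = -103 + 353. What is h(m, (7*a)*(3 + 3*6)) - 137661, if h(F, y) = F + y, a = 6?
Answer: -136529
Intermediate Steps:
m = 250
h(m, (7*a)*(3 + 3*6)) - 137661 = (250 + (7*6)*(3 + 3*6)) - 137661 = (250 + 42*(3 + 18)) - 137661 = (250 + 42*21) - 137661 = (250 + 882) - 137661 = 1132 - 137661 = -136529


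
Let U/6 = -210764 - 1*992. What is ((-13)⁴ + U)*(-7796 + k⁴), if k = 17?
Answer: -94048556875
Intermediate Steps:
U = -1270536 (U = 6*(-210764 - 1*992) = 6*(-210764 - 992) = 6*(-211756) = -1270536)
((-13)⁴ + U)*(-7796 + k⁴) = ((-13)⁴ - 1270536)*(-7796 + 17⁴) = (28561 - 1270536)*(-7796 + 83521) = -1241975*75725 = -94048556875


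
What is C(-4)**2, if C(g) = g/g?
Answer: 1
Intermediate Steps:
C(g) = 1
C(-4)**2 = 1**2 = 1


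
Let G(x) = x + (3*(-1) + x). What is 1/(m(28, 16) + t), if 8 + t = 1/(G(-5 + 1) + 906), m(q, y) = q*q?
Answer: 895/694521 ≈ 0.0012887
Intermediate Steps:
m(q, y) = q**2
G(x) = -3 + 2*x (G(x) = x + (-3 + x) = -3 + 2*x)
t = -7159/895 (t = -8 + 1/((-3 + 2*(-5 + 1)) + 906) = -8 + 1/((-3 + 2*(-4)) + 906) = -8 + 1/((-3 - 8) + 906) = -8 + 1/(-11 + 906) = -8 + 1/895 = -7159/895 ≈ -7.9989)
1/(m(28, 16) + t) = 1/(28**2 - 7159/895) = 1/(784 - 7159/895) = 1/(694521/895) = 895/694521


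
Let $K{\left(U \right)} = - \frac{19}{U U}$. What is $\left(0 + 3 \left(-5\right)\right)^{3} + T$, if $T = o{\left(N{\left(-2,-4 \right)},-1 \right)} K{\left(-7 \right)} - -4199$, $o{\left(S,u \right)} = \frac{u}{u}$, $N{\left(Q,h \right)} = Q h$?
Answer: $\frac{40357}{49} \approx 823.61$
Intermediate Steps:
$K{\left(U \right)} = - \frac{19}{U^{2}}$
$o{\left(S,u \right)} = 1$
$T = \frac{205732}{49}$ ($T = 1 \left(- \frac{19}{49}\right) - -4199 = 1 \left(\left(-19\right) \frac{1}{49}\right) + 4199 = 1 \left(- \frac{19}{49}\right) + 4199 = - \frac{19}{49} + 4199 = \frac{205732}{49} \approx 4198.6$)
$\left(0 + 3 \left(-5\right)\right)^{3} + T = \left(0 + 3 \left(-5\right)\right)^{3} + \frac{205732}{49} = \left(0 - 15\right)^{3} + \frac{205732}{49} = \left(-15\right)^{3} + \frac{205732}{49} = -3375 + \frac{205732}{49} = \frac{40357}{49}$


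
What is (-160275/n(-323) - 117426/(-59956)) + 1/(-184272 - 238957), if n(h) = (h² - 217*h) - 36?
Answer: 383295332813711/368751213671568 ≈ 1.0394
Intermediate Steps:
n(h) = -36 + h² - 217*h
(-160275/n(-323) - 117426/(-59956)) + 1/(-184272 - 238957) = (-160275/(-36 + (-323)² - 217*(-323)) - 117426/(-59956)) + 1/(-184272 - 238957) = (-160275/(-36 + 104329 + 70091) - 117426*(-1/59956)) + 1/(-423229) = (-160275/174384 + 58713/29978) - 1/423229 = (-160275*1/174384 + 58713/29978) - 1/423229 = (-53425/58128 + 58713/29978) - 1/423229 = 905647307/871280592 - 1/423229 = 383295332813711/368751213671568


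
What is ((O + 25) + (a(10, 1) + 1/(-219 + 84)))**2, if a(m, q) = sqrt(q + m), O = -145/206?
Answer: 464765727061/773396100 + 675469*sqrt(11)/13905 ≈ 762.05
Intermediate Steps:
O = -145/206 (O = -145*1/206 = -145/206 ≈ -0.70388)
a(m, q) = sqrt(m + q)
((O + 25) + (a(10, 1) + 1/(-219 + 84)))**2 = ((-145/206 + 25) + (sqrt(10 + 1) + 1/(-219 + 84)))**2 = (5005/206 + (sqrt(11) + 1/(-135)))**2 = (5005/206 + (sqrt(11) - 1/135))**2 = (5005/206 + (-1/135 + sqrt(11)))**2 = (675469/27810 + sqrt(11))**2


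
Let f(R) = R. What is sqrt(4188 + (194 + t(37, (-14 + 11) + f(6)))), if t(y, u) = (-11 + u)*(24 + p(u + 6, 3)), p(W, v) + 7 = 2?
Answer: 3*sqrt(470) ≈ 65.038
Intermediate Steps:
p(W, v) = -5 (p(W, v) = -7 + 2 = -5)
t(y, u) = -209 + 19*u (t(y, u) = (-11 + u)*(24 - 5) = (-11 + u)*19 = -209 + 19*u)
sqrt(4188 + (194 + t(37, (-14 + 11) + f(6)))) = sqrt(4188 + (194 + (-209 + 19*((-14 + 11) + 6)))) = sqrt(4188 + (194 + (-209 + 19*(-3 + 6)))) = sqrt(4188 + (194 + (-209 + 19*3))) = sqrt(4188 + (194 + (-209 + 57))) = sqrt(4188 + (194 - 152)) = sqrt(4188 + 42) = sqrt(4230) = 3*sqrt(470)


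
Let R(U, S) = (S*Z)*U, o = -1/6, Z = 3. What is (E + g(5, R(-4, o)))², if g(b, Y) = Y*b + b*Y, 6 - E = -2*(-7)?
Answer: 144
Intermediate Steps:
E = -8 (E = 6 - (-2)*(-7) = 6 - 1*14 = 6 - 14 = -8)
o = -⅙ (o = -1*⅙ = -⅙ ≈ -0.16667)
R(U, S) = 3*S*U (R(U, S) = (S*3)*U = (3*S)*U = 3*S*U)
g(b, Y) = 2*Y*b (g(b, Y) = Y*b + Y*b = 2*Y*b)
(E + g(5, R(-4, o)))² = (-8 + 2*(3*(-⅙)*(-4))*5)² = (-8 + 2*2*5)² = (-8 + 20)² = 12² = 144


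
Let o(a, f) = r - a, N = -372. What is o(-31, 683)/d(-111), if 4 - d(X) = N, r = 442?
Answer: 473/376 ≈ 1.2580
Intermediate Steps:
o(a, f) = 442 - a
d(X) = 376 (d(X) = 4 - 1*(-372) = 4 + 372 = 376)
o(-31, 683)/d(-111) = (442 - 1*(-31))/376 = (442 + 31)*(1/376) = 473*(1/376) = 473/376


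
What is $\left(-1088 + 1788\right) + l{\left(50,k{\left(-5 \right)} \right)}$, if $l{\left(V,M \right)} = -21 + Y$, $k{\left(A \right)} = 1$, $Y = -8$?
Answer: $671$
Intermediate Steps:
$l{\left(V,M \right)} = -29$ ($l{\left(V,M \right)} = -21 - 8 = -29$)
$\left(-1088 + 1788\right) + l{\left(50,k{\left(-5 \right)} \right)} = \left(-1088 + 1788\right) - 29 = 700 - 29 = 671$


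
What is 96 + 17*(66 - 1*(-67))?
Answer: 2357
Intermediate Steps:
96 + 17*(66 - 1*(-67)) = 96 + 17*(66 + 67) = 96 + 17*133 = 96 + 2261 = 2357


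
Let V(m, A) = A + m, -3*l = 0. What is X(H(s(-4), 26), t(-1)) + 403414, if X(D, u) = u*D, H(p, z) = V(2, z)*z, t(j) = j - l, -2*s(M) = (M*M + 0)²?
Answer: 402686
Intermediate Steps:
l = 0 (l = -⅓*0 = 0)
s(M) = -M⁴/2 (s(M) = -(M*M + 0)²/2 = -(M² + 0)²/2 = -M⁴/2)
t(j) = j (t(j) = j - 1*0 = j + 0 = j)
H(p, z) = z*(2 + z) (H(p, z) = (z + 2)*z = (2 + z)*z = z*(2 + z))
X(D, u) = D*u
X(H(s(-4), 26), t(-1)) + 403414 = (26*(2 + 26))*(-1) + 403414 = (26*28)*(-1) + 403414 = 728*(-1) + 403414 = -728 + 403414 = 402686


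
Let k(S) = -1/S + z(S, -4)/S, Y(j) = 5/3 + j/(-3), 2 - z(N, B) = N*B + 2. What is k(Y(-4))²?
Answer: 121/9 ≈ 13.444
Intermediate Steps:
z(N, B) = -B*N (z(N, B) = 2 - (N*B + 2) = 2 - (B*N + 2) = 2 - (2 + B*N) = 2 + (-2 - B*N) = -B*N)
Y(j) = 5/3 - j/3 (Y(j) = 5*(⅓) + j*(-⅓) = 5/3 - j/3)
k(S) = 4 - 1/S (k(S) = -1/S + (-1*(-4)*S)/S = -1/S + (4*S)/S = -1/S + 4 = 4 - 1/S)
k(Y(-4))² = (4 - 1/(5/3 - ⅓*(-4)))² = (4 - 1/(5/3 + 4/3))² = (4 - 1/3)² = (4 - 1*⅓)² = (4 - ⅓)² = (11/3)² = 121/9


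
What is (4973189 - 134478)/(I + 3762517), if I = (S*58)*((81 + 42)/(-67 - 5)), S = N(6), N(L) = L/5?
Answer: 48387110/37623981 ≈ 1.2861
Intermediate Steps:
N(L) = L/5 (N(L) = L*(1/5) = L/5)
S = 6/5 (S = (1/5)*6 = 6/5 ≈ 1.2000)
I = -1189/10 (I = ((6/5)*58)*((81 + 42)/(-67 - 5)) = 348*(123/(-72))/5 = 348*(123*(-1/72))/5 = (348/5)*(-41/24) = -1189/10 ≈ -118.90)
(4973189 - 134478)/(I + 3762517) = (4973189 - 134478)/(-1189/10 + 3762517) = 4838711/(37623981/10) = 4838711*(10/37623981) = 48387110/37623981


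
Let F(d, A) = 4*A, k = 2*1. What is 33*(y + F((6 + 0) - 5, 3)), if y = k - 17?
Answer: -99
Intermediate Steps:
k = 2
y = -15 (y = 2 - 17 = -15)
33*(y + F((6 + 0) - 5, 3)) = 33*(-15 + 4*3) = 33*(-15 + 12) = 33*(-3) = -99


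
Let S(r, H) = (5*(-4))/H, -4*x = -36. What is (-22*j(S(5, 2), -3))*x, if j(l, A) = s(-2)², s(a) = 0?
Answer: 0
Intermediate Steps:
x = 9 (x = -¼*(-36) = 9)
S(r, H) = -20/H
j(l, A) = 0 (j(l, A) = 0² = 0)
(-22*j(S(5, 2), -3))*x = -22*0*9 = 0*9 = 0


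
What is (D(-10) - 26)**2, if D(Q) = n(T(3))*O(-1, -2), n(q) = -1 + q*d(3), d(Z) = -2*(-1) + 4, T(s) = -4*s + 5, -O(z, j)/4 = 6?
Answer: 1012036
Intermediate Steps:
O(z, j) = -24 (O(z, j) = -4*6 = -24)
T(s) = 5 - 4*s
d(Z) = 6 (d(Z) = 2 + 4 = 6)
n(q) = -1 + 6*q (n(q) = -1 + q*6 = -1 + 6*q)
D(Q) = 1032 (D(Q) = (-1 + 6*(5 - 4*3))*(-24) = (-1 + 6*(5 - 12))*(-24) = (-1 + 6*(-7))*(-24) = (-1 - 42)*(-24) = -43*(-24) = 1032)
(D(-10) - 26)**2 = (1032 - 26)**2 = 1006**2 = 1012036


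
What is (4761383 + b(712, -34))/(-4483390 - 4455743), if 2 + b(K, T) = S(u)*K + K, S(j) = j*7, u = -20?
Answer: -666059/1277019 ≈ -0.52157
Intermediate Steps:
S(j) = 7*j
b(K, T) = -2 - 139*K (b(K, T) = -2 + ((7*(-20))*K + K) = -2 + (-140*K + K) = -2 - 139*K)
(4761383 + b(712, -34))/(-4483390 - 4455743) = (4761383 + (-2 - 139*712))/(-4483390 - 4455743) = (4761383 + (-2 - 98968))/(-8939133) = (4761383 - 98970)*(-1/8939133) = 4662413*(-1/8939133) = -666059/1277019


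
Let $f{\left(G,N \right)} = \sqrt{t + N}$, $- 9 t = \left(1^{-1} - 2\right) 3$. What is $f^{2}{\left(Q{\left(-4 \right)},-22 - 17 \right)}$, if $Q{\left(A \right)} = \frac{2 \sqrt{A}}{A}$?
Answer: $- \frac{116}{3} \approx -38.667$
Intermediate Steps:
$t = \frac{1}{3}$ ($t = - \frac{\left(1^{-1} - 2\right) 3}{9} = - \frac{\left(1 - 2\right) 3}{9} = - \frac{\left(-1\right) 3}{9} = \left(- \frac{1}{9}\right) \left(-3\right) = \frac{1}{3} \approx 0.33333$)
$Q{\left(A \right)} = \frac{2}{\sqrt{A}}$
$f{\left(G,N \right)} = \sqrt{\frac{1}{3} + N}$
$f^{2}{\left(Q{\left(-4 \right)},-22 - 17 \right)} = \left(\frac{\sqrt{3 + 9 \left(-22 - 17\right)}}{3}\right)^{2} = \left(\frac{\sqrt{3 + 9 \left(-39\right)}}{3}\right)^{2} = \left(\frac{\sqrt{3 - 351}}{3}\right)^{2} = \left(\frac{\sqrt{-348}}{3}\right)^{2} = \left(\frac{2 i \sqrt{87}}{3}\right)^{2} = - \frac{116}{3}$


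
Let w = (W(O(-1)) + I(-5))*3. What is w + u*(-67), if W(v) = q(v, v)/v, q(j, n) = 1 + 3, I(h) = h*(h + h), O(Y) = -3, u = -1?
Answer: 213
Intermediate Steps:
I(h) = 2*h**2 (I(h) = h*(2*h) = 2*h**2)
q(j, n) = 4
W(v) = 4/v
w = 146 (w = (4/(-3) + 2*(-5)**2)*3 = (4*(-1/3) + 2*25)*3 = (-4/3 + 50)*3 = (146/3)*3 = 146)
w + u*(-67) = 146 - 1*(-67) = 146 + 67 = 213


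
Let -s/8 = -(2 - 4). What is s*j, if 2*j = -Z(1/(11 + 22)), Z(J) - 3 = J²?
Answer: 26144/1089 ≈ 24.007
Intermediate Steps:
Z(J) = 3 + J²
j = -1634/1089 (j = (-(3 + (1/(11 + 22))²))/2 = (-(3 + (1/33)²))/2 = (-(3 + 1/1089))/2 = (-1*3268/1089)/2 = (½)*(-3268/1089) = -1634/1089 ≈ -1.5005)
s = -16 (s = -(-8)*(2 - 4) = -(-8)*(-2) = -8*2 = -16)
s*j = -16*(-1634/1089) = 26144/1089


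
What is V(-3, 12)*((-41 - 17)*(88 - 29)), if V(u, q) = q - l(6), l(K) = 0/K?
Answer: -41064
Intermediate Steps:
l(K) = 0
V(u, q) = q (V(u, q) = q - 1*0 = q + 0 = q)
V(-3, 12)*((-41 - 17)*(88 - 29)) = 12*((-41 - 17)*(88 - 29)) = 12*(-58*59) = 12*(-3422) = -41064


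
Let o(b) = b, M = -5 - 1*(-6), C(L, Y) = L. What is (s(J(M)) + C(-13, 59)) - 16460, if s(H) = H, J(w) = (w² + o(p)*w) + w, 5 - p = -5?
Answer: -16461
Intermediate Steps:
p = 10 (p = 5 - 1*(-5) = 5 + 5 = 10)
M = 1 (M = -5 + 6 = 1)
J(w) = w² + 11*w (J(w) = (w² + 10*w) + w = w² + 11*w)
(s(J(M)) + C(-13, 59)) - 16460 = (1*(11 + 1) - 13) - 16460 = (1*12 - 13) - 16460 = (12 - 13) - 16460 = -1 - 16460 = -16461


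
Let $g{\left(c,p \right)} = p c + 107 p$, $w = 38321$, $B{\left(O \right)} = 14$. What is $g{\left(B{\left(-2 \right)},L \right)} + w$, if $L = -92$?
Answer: $27189$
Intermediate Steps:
$g{\left(c,p \right)} = 107 p + c p$ ($g{\left(c,p \right)} = c p + 107 p = 107 p + c p$)
$g{\left(B{\left(-2 \right)},L \right)} + w = - 92 \left(107 + 14\right) + 38321 = \left(-92\right) 121 + 38321 = -11132 + 38321 = 27189$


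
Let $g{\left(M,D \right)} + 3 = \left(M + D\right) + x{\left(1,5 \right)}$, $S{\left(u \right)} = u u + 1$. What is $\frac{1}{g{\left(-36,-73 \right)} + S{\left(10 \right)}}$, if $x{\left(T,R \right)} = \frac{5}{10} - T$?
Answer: $- \frac{2}{23} \approx -0.086957$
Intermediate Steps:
$x{\left(T,R \right)} = \frac{1}{2} - T$ ($x{\left(T,R \right)} = 5 \cdot \frac{1}{10} - T = \frac{1}{2} - T$)
$S{\left(u \right)} = 1 + u^{2}$ ($S{\left(u \right)} = u^{2} + 1 = 1 + u^{2}$)
$g{\left(M,D \right)} = - \frac{7}{2} + D + M$ ($g{\left(M,D \right)} = -3 + \left(\left(M + D\right) + \left(\frac{1}{2} - 1\right)\right) = -3 + \left(\left(D + M\right) + \left(\frac{1}{2} - 1\right)\right) = -3 - \left(\frac{1}{2} - D - M\right) = -3 + \left(- \frac{1}{2} + D + M\right) = - \frac{7}{2} + D + M$)
$\frac{1}{g{\left(-36,-73 \right)} + S{\left(10 \right)}} = \frac{1}{\left(- \frac{7}{2} - 73 - 36\right) + \left(1 + 10^{2}\right)} = \frac{1}{- \frac{225}{2} + \left(1 + 100\right)} = \frac{1}{- \frac{225}{2} + 101} = \frac{1}{- \frac{23}{2}} = - \frac{2}{23}$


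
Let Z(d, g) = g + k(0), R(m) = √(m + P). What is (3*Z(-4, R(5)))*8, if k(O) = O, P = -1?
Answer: 48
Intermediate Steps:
R(m) = √(-1 + m) (R(m) = √(m - 1) = √(-1 + m))
Z(d, g) = g (Z(d, g) = g + 0 = g)
(3*Z(-4, R(5)))*8 = (3*√(-1 + 5))*8 = (3*√4)*8 = (3*2)*8 = 6*8 = 48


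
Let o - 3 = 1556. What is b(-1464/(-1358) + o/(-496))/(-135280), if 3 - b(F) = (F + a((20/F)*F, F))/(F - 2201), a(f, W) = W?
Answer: -2224480241/100371952835440 ≈ -2.2162e-5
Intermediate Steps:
o = 1559 (o = 3 + 1556 = 1559)
b(F) = 3 - 2*F/(-2201 + F) (b(F) = 3 - (F + F)/(F - 2201) = 3 - 2*F/(-2201 + F))
b(-1464/(-1358) + o/(-496))/(-135280) = ((-6603 + (-1464/(-1358) + 1559/(-496)))/(-2201 + (-1464/(-1358) + 1559/(-496))))/(-135280) = ((-6603 + (-1464*(-1/1358) + 1559*(-1/496)))/(-2201 + (-1464*(-1/1358) + 1559*(-1/496))))*(-1/135280) = ((-6603 + (732/679 - 1559/496))/(-2201 + (732/679 - 1559/496)))*(-1/135280) = ((-6603 - 695489/336784)/(-2201 - 695489/336784))*(-1/135280) = (-2224480241/336784/(-741957073/336784))*(-1/135280) = -336784/741957073*(-2224480241/336784)*(-1/135280) = (2224480241/741957073)*(-1/135280) = -2224480241/100371952835440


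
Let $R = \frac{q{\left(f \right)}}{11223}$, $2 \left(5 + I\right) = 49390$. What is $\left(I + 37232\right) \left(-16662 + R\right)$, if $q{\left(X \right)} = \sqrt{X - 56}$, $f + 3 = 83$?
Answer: $-1031744364 + \frac{123844 \sqrt{6}}{11223} \approx -1.0317 \cdot 10^{9}$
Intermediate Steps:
$I = 24690$ ($I = -5 + \frac{1}{2} \cdot 49390 = -5 + 24695 = 24690$)
$f = 80$ ($f = -3 + 83 = 80$)
$q{\left(X \right)} = \sqrt{-56 + X}$
$R = \frac{2 \sqrt{6}}{11223}$ ($R = \frac{\sqrt{-56 + 80}}{11223} = \sqrt{24} \cdot \frac{1}{11223} = 2 \sqrt{6} \cdot \frac{1}{11223} = \frac{2 \sqrt{6}}{11223} \approx 0.00043651$)
$\left(I + 37232\right) \left(-16662 + R\right) = \left(24690 + 37232\right) \left(-16662 + \frac{2 \sqrt{6}}{11223}\right) = 61922 \left(-16662 + \frac{2 \sqrt{6}}{11223}\right) = -1031744364 + \frac{123844 \sqrt{6}}{11223}$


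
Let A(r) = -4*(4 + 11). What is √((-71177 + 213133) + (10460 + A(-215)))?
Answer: 2*√38089 ≈ 390.33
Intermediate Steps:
A(r) = -60 (A(r) = -4*15 = -60)
√((-71177 + 213133) + (10460 + A(-215))) = √((-71177 + 213133) + (10460 - 60)) = √(141956 + 10400) = √152356 = 2*√38089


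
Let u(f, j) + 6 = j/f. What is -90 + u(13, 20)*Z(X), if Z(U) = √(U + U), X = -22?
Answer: -90 - 116*I*√11/13 ≈ -90.0 - 29.595*I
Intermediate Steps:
u(f, j) = -6 + j/f
Z(U) = √2*√U (Z(U) = √(2*U) = √2*√U)
-90 + u(13, 20)*Z(X) = -90 + (-6 + 20/13)*(√2*√(-22)) = -90 + (-6 + 20*(1/13))*(√2*(I*√22)) = -90 + (-6 + 20/13)*(2*I*√11) = -90 - 116*I*√11/13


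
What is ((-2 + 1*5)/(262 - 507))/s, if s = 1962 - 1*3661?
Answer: 3/416255 ≈ 7.2071e-6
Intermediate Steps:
s = -1699 (s = 1962 - 3661 = -1699)
((-2 + 1*5)/(262 - 507))/s = ((-2 + 1*5)/(262 - 507))/(-1699) = ((-2 + 5)/(-245))*(-1/1699) = -1/245*3*(-1/1699) = -3/245*(-1/1699) = 3/416255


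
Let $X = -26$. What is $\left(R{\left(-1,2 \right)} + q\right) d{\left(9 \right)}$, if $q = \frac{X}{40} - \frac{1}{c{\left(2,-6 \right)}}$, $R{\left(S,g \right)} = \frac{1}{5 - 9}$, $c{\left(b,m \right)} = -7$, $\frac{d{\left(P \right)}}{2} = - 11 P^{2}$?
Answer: $\frac{47223}{35} \approx 1349.2$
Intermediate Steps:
$d{\left(P \right)} = - 22 P^{2}$ ($d{\left(P \right)} = 2 \left(- 11 P^{2}\right) = - 22 P^{2}$)
$R{\left(S,g \right)} = - \frac{1}{4}$ ($R{\left(S,g \right)} = \frac{1}{-4} = - \frac{1}{4}$)
$q = - \frac{71}{140}$ ($q = - \frac{26}{40} - \frac{1}{-7} = \left(-26\right) \frac{1}{40} - - \frac{1}{7} = - \frac{13}{20} + \frac{1}{7} = - \frac{71}{140} \approx -0.50714$)
$\left(R{\left(-1,2 \right)} + q\right) d{\left(9 \right)} = \left(- \frac{1}{4} - \frac{71}{140}\right) \left(- 22 \cdot 9^{2}\right) = - \frac{53 \left(\left(-22\right) 81\right)}{70} = \left(- \frac{53}{70}\right) \left(-1782\right) = \frac{47223}{35}$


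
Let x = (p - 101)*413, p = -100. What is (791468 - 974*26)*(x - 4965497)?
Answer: -3867885645440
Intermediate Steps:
x = -83013 (x = (-100 - 101)*413 = -201*413 = -83013)
(791468 - 974*26)*(x - 4965497) = (791468 - 974*26)*(-83013 - 4965497) = (791468 - 25324)*(-5048510) = 766144*(-5048510) = -3867885645440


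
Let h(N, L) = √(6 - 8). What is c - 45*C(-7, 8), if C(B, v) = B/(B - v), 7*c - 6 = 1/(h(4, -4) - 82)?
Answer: -474224/23541 - I*√2/47082 ≈ -20.145 - 3.0037e-5*I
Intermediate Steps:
h(N, L) = I*√2 (h(N, L) = √(-2) = I*√2)
c = 6/7 + 1/(7*(-82 + I*√2)) (c = 6/7 + 1/(7*(I*√2 - 82)) = 6/7 + 1/(7*(-82 + I*√2)) ≈ 0.8554 - 3.0037e-5*I)
c - 45*C(-7, 8) = (20137/23541 - I*√2/47082) - (-315)/(-7 - 1*8) = (20137/23541 - I*√2/47082) - (-315)/(-7 - 8) = (20137/23541 - I*√2/47082) - (-315)/(-15) = (20137/23541 - I*√2/47082) - (-315)*(-1)/15 = (20137/23541 - I*√2/47082) - 45*7/15 = (20137/23541 - I*√2/47082) - 21 = -474224/23541 - I*√2/47082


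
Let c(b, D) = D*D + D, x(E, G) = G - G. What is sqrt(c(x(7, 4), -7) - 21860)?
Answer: I*sqrt(21818) ≈ 147.71*I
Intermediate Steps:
x(E, G) = 0
c(b, D) = D + D**2 (c(b, D) = D**2 + D = D + D**2)
sqrt(c(x(7, 4), -7) - 21860) = sqrt(-7*(1 - 7) - 21860) = sqrt(-7*(-6) - 21860) = sqrt(42 - 21860) = sqrt(-21818) = I*sqrt(21818)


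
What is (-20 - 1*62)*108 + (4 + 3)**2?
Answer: -8807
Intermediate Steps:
(-20 - 1*62)*108 + (4 + 3)**2 = (-20 - 62)*108 + 7**2 = -82*108 + 49 = -8856 + 49 = -8807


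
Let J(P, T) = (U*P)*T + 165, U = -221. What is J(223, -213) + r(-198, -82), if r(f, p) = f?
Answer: 10497246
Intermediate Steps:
J(P, T) = 165 - 221*P*T (J(P, T) = (-221*P)*T + 165 = -221*P*T + 165 = 165 - 221*P*T)
J(223, -213) + r(-198, -82) = (165 - 221*223*(-213)) - 198 = (165 + 10497279) - 198 = 10497444 - 198 = 10497246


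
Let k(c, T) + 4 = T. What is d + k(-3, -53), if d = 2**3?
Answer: -49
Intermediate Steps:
k(c, T) = -4 + T
d = 8
d + k(-3, -53) = 8 + (-4 - 53) = 8 - 57 = -49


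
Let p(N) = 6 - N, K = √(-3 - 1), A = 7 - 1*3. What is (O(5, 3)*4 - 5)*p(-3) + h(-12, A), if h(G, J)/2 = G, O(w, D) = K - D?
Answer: -177 + 72*I ≈ -177.0 + 72.0*I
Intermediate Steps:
A = 4 (A = 7 - 3 = 4)
K = 2*I (K = √(-4) = 2*I ≈ 2.0*I)
O(w, D) = -D + 2*I (O(w, D) = 2*I - D = -D + 2*I)
h(G, J) = 2*G
(O(5, 3)*4 - 5)*p(-3) + h(-12, A) = ((-1*3 + 2*I)*4 - 5)*(6 - 1*(-3)) + 2*(-12) = ((-3 + 2*I)*4 - 5)*(6 + 3) - 24 = ((-12 + 8*I) - 5)*9 - 24 = (-17 + 8*I)*9 - 24 = (-153 + 72*I) - 24 = -177 + 72*I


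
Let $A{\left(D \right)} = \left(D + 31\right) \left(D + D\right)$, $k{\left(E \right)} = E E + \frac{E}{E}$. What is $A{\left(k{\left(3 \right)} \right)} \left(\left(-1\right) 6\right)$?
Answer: $-4920$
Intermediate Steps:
$k{\left(E \right)} = 1 + E^{2}$ ($k{\left(E \right)} = E^{2} + 1 = 1 + E^{2}$)
$A{\left(D \right)} = 2 D \left(31 + D\right)$ ($A{\left(D \right)} = \left(31 + D\right) 2 D = 2 D \left(31 + D\right)$)
$A{\left(k{\left(3 \right)} \right)} \left(\left(-1\right) 6\right) = 2 \left(1 + 3^{2}\right) \left(31 + \left(1 + 3^{2}\right)\right) \left(\left(-1\right) 6\right) = 2 \left(1 + 9\right) \left(31 + \left(1 + 9\right)\right) \left(-6\right) = 2 \cdot 10 \left(31 + 10\right) \left(-6\right) = 2 \cdot 10 \cdot 41 \left(-6\right) = 820 \left(-6\right) = -4920$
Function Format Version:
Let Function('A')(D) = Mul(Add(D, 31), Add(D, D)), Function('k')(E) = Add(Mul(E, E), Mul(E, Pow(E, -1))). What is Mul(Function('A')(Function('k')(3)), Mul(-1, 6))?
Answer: -4920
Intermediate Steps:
Function('k')(E) = Add(1, Pow(E, 2)) (Function('k')(E) = Add(Pow(E, 2), 1) = Add(1, Pow(E, 2)))
Function('A')(D) = Mul(2, D, Add(31, D)) (Function('A')(D) = Mul(Add(31, D), Mul(2, D)) = Mul(2, D, Add(31, D)))
Mul(Function('A')(Function('k')(3)), Mul(-1, 6)) = Mul(Mul(2, Add(1, Pow(3, 2)), Add(31, Add(1, Pow(3, 2)))), Mul(-1, 6)) = Mul(Mul(2, Add(1, 9), Add(31, Add(1, 9))), -6) = Mul(Mul(2, 10, Add(31, 10)), -6) = Mul(Mul(2, 10, 41), -6) = Mul(820, -6) = -4920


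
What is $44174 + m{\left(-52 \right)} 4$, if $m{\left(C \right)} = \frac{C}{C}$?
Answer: $44178$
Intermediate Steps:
$m{\left(C \right)} = 1$
$44174 + m{\left(-52 \right)} 4 = 44174 + 1 \cdot 4 = 44174 + 4 = 44178$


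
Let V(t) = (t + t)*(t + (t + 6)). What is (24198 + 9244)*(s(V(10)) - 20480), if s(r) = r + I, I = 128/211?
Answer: -140838708944/211 ≈ -6.6748e+8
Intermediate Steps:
V(t) = 2*t*(6 + 2*t) (V(t) = (2*t)*(t + (6 + t)) = (2*t)*(6 + 2*t) = 2*t*(6 + 2*t))
I = 128/211 (I = 128*(1/211) = 128/211 ≈ 0.60664)
s(r) = 128/211 + r (s(r) = r + 128/211 = 128/211 + r)
(24198 + 9244)*(s(V(10)) - 20480) = (24198 + 9244)*((128/211 + 4*10*(3 + 10)) - 20480) = 33442*((128/211 + 4*10*13) - 20480) = 33442*((128/211 + 520) - 20480) = 33442*(109848/211 - 20480) = 33442*(-4211432/211) = -140838708944/211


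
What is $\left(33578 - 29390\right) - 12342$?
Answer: $-8154$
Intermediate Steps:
$\left(33578 - 29390\right) - 12342 = 4188 - 12342 = -8154$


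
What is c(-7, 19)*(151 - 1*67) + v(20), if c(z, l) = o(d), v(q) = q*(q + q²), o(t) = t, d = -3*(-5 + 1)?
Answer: 9408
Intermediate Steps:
d = 12 (d = -3*(-4) = 12)
c(z, l) = 12
c(-7, 19)*(151 - 1*67) + v(20) = 12*(151 - 1*67) + 20²*(1 + 20) = 12*(151 - 67) + 400*21 = 12*84 + 8400 = 1008 + 8400 = 9408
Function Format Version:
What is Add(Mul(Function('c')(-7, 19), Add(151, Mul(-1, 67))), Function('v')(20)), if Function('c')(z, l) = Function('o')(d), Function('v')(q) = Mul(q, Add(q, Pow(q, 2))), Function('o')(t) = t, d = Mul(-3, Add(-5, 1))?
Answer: 9408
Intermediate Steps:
d = 12 (d = Mul(-3, -4) = 12)
Function('c')(z, l) = 12
Add(Mul(Function('c')(-7, 19), Add(151, Mul(-1, 67))), Function('v')(20)) = Add(Mul(12, Add(151, Mul(-1, 67))), Mul(Pow(20, 2), Add(1, 20))) = Add(Mul(12, Add(151, -67)), Mul(400, 21)) = Add(Mul(12, 84), 8400) = Add(1008, 8400) = 9408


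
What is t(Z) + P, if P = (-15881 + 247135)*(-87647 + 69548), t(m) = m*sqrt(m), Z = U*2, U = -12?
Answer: -4185466146 - 48*I*sqrt(6) ≈ -4.1855e+9 - 117.58*I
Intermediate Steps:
Z = -24 (Z = -12*2 = -24)
t(m) = m**(3/2)
P = -4185466146 (P = 231254*(-18099) = -4185466146)
t(Z) + P = (-24)**(3/2) - 4185466146 = -48*I*sqrt(6) - 4185466146 = -4185466146 - 48*I*sqrt(6)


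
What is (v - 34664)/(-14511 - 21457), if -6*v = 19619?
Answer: 227603/215808 ≈ 1.0547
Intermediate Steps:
v = -19619/6 (v = -1/6*19619 = -19619/6 ≈ -3269.8)
(v - 34664)/(-14511 - 21457) = (-19619/6 - 34664)/(-14511 - 21457) = -227603/6/(-35968) = -227603/6*(-1/35968) = 227603/215808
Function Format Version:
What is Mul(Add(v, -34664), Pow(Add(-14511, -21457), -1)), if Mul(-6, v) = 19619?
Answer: Rational(227603, 215808) ≈ 1.0547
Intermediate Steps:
v = Rational(-19619, 6) (v = Mul(Rational(-1, 6), 19619) = Rational(-19619, 6) ≈ -3269.8)
Mul(Add(v, -34664), Pow(Add(-14511, -21457), -1)) = Mul(Add(Rational(-19619, 6), -34664), Pow(Add(-14511, -21457), -1)) = Mul(Rational(-227603, 6), Pow(-35968, -1)) = Mul(Rational(-227603, 6), Rational(-1, 35968)) = Rational(227603, 215808)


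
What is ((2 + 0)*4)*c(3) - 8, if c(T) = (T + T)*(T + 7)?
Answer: 472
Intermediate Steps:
c(T) = 2*T*(7 + T) (c(T) = (2*T)*(7 + T) = 2*T*(7 + T))
((2 + 0)*4)*c(3) - 8 = ((2 + 0)*4)*(2*3*(7 + 3)) - 8 = (2*4)*(2*3*10) - 8 = 8*60 - 8 = 480 - 8 = 472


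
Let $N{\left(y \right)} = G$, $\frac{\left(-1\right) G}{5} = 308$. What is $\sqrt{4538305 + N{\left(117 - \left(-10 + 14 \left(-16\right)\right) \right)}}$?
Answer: $3 \sqrt{504085} \approx 2130.0$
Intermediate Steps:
$G = -1540$ ($G = \left(-5\right) 308 = -1540$)
$N{\left(y \right)} = -1540$
$\sqrt{4538305 + N{\left(117 - \left(-10 + 14 \left(-16\right)\right) \right)}} = \sqrt{4538305 - 1540} = \sqrt{4536765} = 3 \sqrt{504085}$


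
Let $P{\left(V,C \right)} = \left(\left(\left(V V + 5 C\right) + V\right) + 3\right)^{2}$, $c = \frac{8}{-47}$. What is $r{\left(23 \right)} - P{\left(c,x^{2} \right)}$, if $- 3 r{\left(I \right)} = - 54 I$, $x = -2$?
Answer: $- \frac{529557091}{4879681} \approx -108.52$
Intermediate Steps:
$r{\left(I \right)} = 18 I$ ($r{\left(I \right)} = - \frac{\left(-54\right) I}{3} = 18 I$)
$c = - \frac{8}{47}$ ($c = 8 \left(- \frac{1}{47}\right) = - \frac{8}{47} \approx -0.17021$)
$P{\left(V,C \right)} = \left(3 + V + V^{2} + 5 C\right)^{2}$ ($P{\left(V,C \right)} = \left(\left(\left(V^{2} + 5 C\right) + V\right) + 3\right)^{2} = \left(\left(V + V^{2} + 5 C\right) + 3\right)^{2} = \left(3 + V + V^{2} + 5 C\right)^{2}$)
$r{\left(23 \right)} - P{\left(c,x^{2} \right)} = 18 \cdot 23 - \left(3 - \frac{8}{47} + \left(- \frac{8}{47}\right)^{2} + 5 \left(-2\right)^{2}\right)^{2} = 414 - \left(3 - \frac{8}{47} + \frac{64}{2209} + 5 \cdot 4\right)^{2} = 414 - \left(3 - \frac{8}{47} + \frac{64}{2209} + 20\right)^{2} = 414 - \left(\frac{50495}{2209}\right)^{2} = 414 - \frac{2549745025}{4879681} = - \frac{529557091}{4879681}$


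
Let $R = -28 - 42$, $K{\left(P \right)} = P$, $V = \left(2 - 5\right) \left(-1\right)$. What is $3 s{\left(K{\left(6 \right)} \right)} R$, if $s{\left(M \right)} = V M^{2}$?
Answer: $-22680$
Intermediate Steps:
$V = 3$ ($V = \left(-3\right) \left(-1\right) = 3$)
$s{\left(M \right)} = 3 M^{2}$
$R = -70$ ($R = -28 - 42 = -70$)
$3 s{\left(K{\left(6 \right)} \right)} R = 3 \cdot 3 \cdot 6^{2} \left(-70\right) = 3 \cdot 3 \cdot 36 \left(-70\right) = 3 \cdot 108 \left(-70\right) = 324 \left(-70\right) = -22680$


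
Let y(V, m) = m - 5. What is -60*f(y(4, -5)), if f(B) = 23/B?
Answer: 138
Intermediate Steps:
y(V, m) = -5 + m
-60*f(y(4, -5)) = -1380/(-5 - 5) = -1380/(-10) = -1380*(-1)/10 = -60*(-23/10) = 138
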